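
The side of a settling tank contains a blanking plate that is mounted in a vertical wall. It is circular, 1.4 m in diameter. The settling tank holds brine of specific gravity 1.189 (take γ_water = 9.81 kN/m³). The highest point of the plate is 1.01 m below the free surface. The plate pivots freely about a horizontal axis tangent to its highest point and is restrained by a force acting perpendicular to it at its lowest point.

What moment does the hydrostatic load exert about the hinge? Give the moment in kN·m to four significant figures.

M ≈ 23.69 kN·m

γ = 1.189 × 9.81 = 11.66409 kN/m³.
The centroid is at the centre, 0.7 m below the top of the plate, so the centroid depth is h_c = 1.01 + 0.7 = 1.71 m.
A = π(0.7)² = 1.53938 m².
Resultant F = γ·h_c·A = 11.66409 × 1.71 × 1.53938 = 30.7038 kN.
I_c = πr⁴/4 = π × 0.7⁴/4 = 0.188574 m⁴.
Centre of pressure: y_p = y_c + I_c/(y_c·A) = 1.71 + 0.188574/(1.71 × 1.53938) = 1.71 + 0.0716374 = 1.78164 m along the plane.
The resultant acts 0.7 + 0.0716374 = 0.771637 m (along the plate) below the hinge at the top edge, so the moment about the hinge is M = F × 0.771637 = 30.7038 × 0.771637 = 23.6922 kN·m.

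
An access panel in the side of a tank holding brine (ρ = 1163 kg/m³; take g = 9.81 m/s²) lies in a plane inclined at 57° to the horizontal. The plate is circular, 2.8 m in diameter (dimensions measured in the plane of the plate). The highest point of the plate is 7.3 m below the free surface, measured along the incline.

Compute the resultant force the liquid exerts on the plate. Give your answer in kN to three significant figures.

F ≈ 513 kN

γ = ρg = 1163 × 9.81 / 1000 = 11.40903 kN/m³.
Let θ = 57° be the plate's angle to the horizontal; measure y along the incline from where the plane meets the free surface. Vertical depth h = y·sinθ with sinθ = 0.838671.
The centroid is at the centre, 1.4 m below the top of the plate, so y_c = 7.3 + 1.4 = 8.7 m and h_c = 8.7 × 0.838671 = 7.29644 m.
A = π(1.4)² = 6.15752 m².
Resultant F = γ·h_c·A = 11.40903 × 7.29644 × 6.15752 = 512.585 kN.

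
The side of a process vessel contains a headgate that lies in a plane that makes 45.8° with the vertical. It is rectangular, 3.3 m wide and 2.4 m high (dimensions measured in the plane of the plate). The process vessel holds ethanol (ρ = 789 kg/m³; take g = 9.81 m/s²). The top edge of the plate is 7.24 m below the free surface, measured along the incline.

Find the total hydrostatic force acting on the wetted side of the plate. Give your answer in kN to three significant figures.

γ = ρg = 789 × 9.81 / 1000 = 7.74009 kN/m³.
The plate makes 45.8° with the vertical, i.e. θ = 90° − 45.8° = 44.2° to the horizontal. Measuring y along the incline from the free-surface line, vertical depth h = y·sinθ with sinθ = 0.697165.
The centroid lies 2.4/2 = 1.2 m below the top edge, so y_c = 7.24 + 1.2 = 8.44 m and h_c = 8.44 × 0.697165 = 5.88407 m.
A = 3.3 × 2.4 = 7.92 m².
Resultant F = γ·h_c·A = 7.74009 × 5.88407 × 7.92 = 360.702 kN.

F ≈ 361 kN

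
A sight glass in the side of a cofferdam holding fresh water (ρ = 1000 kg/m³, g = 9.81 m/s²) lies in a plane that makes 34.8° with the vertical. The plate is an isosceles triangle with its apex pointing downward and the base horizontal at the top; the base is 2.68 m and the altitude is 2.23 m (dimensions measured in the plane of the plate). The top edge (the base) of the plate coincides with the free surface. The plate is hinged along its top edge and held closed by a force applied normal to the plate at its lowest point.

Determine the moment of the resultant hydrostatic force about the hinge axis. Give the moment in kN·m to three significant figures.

γ = ρg = 1000 × 9.81 = 9810 N/m³ = 9.81 kN/m³.
The plate makes 34.8° with the vertical, i.e. θ = 90° − 34.8° = 55.2° to the horizontal. Measuring y along the incline from the free-surface line, vertical depth h = y·sinθ with sinθ = 0.821149.
With the apex down, the centroid sits h/3 = 2.23/3 = 0.743333 m below the base (the top edge), so y_c = 0.743333 m and h_c = 0.743333 × 0.821149 = 0.610387 m.
A = ½ × 2.68 × 2.23 = 2.9882 m².
Resultant F = γ·h_c·A = 9.81 × 0.610387 × 2.9882 = 17.893 kN.
I_c = b·h³/36 = 2.68 × 2.23³/36 = 0.825557 m⁴.
Centre of pressure: y_p = y_c + I_c/(y_c·A) = 0.743333 + 0.825557/(0.743333 × 2.9882) = 0.743333 + 0.371667 = 1.115 m along the plane.
The resultant acts 0.743333 + 0.371667 = 1.115 m (along the plate) below the hinge at the top edge, so the moment about the hinge is M = F × 1.115 = 17.893 × 1.115 = 19.9507 kN·m.

M ≈ 20.0 kN·m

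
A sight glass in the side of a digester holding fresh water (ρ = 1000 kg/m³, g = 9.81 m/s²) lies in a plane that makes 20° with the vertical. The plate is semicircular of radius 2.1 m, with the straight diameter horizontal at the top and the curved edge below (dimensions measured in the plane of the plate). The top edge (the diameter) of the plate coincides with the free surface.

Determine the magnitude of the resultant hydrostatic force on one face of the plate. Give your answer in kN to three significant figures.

F ≈ 56.9 kN

γ = ρg = 1000 × 9.81 = 9810 N/m³ = 9.81 kN/m³.
The plate makes 20° with the vertical, i.e. θ = 90° − 20° = 70° to the horizontal. Measuring y along the incline from the free-surface line, vertical depth h = y·sinθ with sinθ = 0.939693.
The centroid of a semicircle lies 4r/(3π) = 0.891268 m from the diameter, here below the top edge, so y_c = 0.891268 m and h_c = 0.891268 × 0.939693 = 0.837518 m.
A = πr²/2 = π × 2.1²/2 = 6.92721 m².
Resultant F = γ·h_c·A = 9.81 × 0.837518 × 6.92721 = 56.9143 kN.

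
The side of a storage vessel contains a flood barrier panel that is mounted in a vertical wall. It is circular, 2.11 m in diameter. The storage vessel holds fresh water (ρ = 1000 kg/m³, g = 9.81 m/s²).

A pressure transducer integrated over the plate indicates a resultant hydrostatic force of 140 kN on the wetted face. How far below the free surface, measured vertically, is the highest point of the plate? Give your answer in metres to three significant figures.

γ = ρg = 1000 × 9.81 = 9810 N/m³ = 9.81 kN/m³.
A = π(1.055)² = 3.49667 m².
From F = γ·h_c·A, the centroid depth is h_c = 140/(9.81 × 3.49667) = 4.08136 m.
The centroid is at the centre, 1.055 m below the top of the plate, so the highest point sits at h_top = 4.08136 − 1.055 = 3.02636 m below the surface.

d_top ≈ 3.03 m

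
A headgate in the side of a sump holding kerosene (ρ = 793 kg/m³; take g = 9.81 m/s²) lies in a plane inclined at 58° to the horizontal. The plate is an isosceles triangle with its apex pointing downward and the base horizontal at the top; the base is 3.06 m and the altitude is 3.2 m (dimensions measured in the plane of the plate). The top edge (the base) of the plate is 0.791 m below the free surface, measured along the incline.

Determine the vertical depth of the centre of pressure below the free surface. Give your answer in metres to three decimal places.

h_p = 1.835 m

γ = ρg = 793 × 9.81 / 1000 = 7.77933 kN/m³.
Let θ = 58° be the plate's angle to the horizontal; measure y along the incline from where the plane meets the free surface. Vertical depth h = y·sinθ with sinθ = 0.848048.
With the apex down, the centroid sits h/3 = 3.2/3 = 1.06667 m below the base (the top edge), so y_c = 0.791 + 1.06667 = 1.85767 m and h_c = 1.85767 × 0.848048 = 1.57539 m.
A = ½ × 3.06 × 3.2 = 4.896 m².
Resultant F = γ·h_c·A = 7.77933 × 1.57539 × 4.896 = 60.0028 kN.
I_c = b·h³/36 = 3.06 × 3.2³/36 = 2.78528 m⁴.
Centre of pressure: y_p = y_c + I_c/(y_c·A) = 1.85767 + 2.78528/(1.85767 × 4.896) = 1.85767 + 0.306238 = 2.16391 m along the plane.
Vertically, h_p = y_p·sinθ = 2.16391 × 0.848048 = 1.8351 m.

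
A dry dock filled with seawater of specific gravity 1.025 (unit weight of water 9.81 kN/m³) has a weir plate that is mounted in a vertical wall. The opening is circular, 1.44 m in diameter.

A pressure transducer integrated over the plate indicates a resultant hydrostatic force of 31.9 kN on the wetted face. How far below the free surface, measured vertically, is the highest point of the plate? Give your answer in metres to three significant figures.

d_top ≈ 1.23 m

γ = 1.025 × 9.81 = 10.05525 kN/m³.
A = π(0.72)² = 1.6286 m².
From F = γ·h_c·A, the centroid depth is h_c = 31.9/(10.05525 × 1.6286) = 1.94798 m.
The centroid is at the centre, 0.72 m below the top of the plate, so the highest point sits at h_top = 1.94798 − 0.72 = 1.22798 m below the surface.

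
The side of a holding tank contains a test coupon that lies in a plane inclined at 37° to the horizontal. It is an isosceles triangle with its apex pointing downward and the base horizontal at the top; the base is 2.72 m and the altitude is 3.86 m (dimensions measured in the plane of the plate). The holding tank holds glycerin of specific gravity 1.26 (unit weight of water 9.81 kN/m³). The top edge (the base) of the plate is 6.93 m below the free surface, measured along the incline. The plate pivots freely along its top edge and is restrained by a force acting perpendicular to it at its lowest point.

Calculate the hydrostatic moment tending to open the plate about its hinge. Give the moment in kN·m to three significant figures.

M ≈ 445 kN·m

γ = 1.26 × 9.81 = 12.3606 kN/m³.
Let θ = 37° be the plate's angle to the horizontal; measure y along the incline from where the plane meets the free surface. Vertical depth h = y·sinθ with sinθ = 0.601815.
With the apex down, the centroid sits h/3 = 3.86/3 = 1.28667 m below the base (the top edge), so y_c = 6.93 + 1.28667 = 8.21667 m and h_c = 8.21667 × 0.601815 = 4.94492 m.
A = ½ × 2.72 × 3.86 = 5.2496 m².
Resultant F = γ·h_c·A = 12.3606 × 4.94492 × 5.2496 = 320.867 kN.
I_c = b·h³/36 = 2.72 × 3.86³/36 = 4.34539 m⁴.
Centre of pressure: y_p = y_c + I_c/(y_c·A) = 8.21667 + 4.34539/(8.21667 × 5.2496) = 8.21667 + 0.100741 = 8.31741 m along the plane.
The resultant acts 1.28667 + 0.100741 = 1.38741 m (along the plate) below the hinge at the top edge, so the moment about the hinge is M = F × 1.38741 = 320.867 × 1.38741 = 445.174 kN·m.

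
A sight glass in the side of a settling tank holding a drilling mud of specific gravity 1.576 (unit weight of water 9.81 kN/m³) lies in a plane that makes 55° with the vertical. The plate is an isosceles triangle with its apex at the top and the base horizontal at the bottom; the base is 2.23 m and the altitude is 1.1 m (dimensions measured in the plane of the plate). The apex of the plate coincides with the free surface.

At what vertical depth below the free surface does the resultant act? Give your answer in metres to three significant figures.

h_p = 0.473 m

γ = 1.576 × 9.81 = 15.46056 kN/m³.
The plate makes 55° with the vertical, i.e. θ = 90° − 55° = 35° to the horizontal. Measuring y along the incline from the free-surface line, vertical depth h = y·sinθ with sinθ = 0.573576.
With the apex up, the centroid sits 2h/3 = 2 × 1.1/3 = 0.733333 m below the apex, so y_c = 0.733333 m and h_c = 0.733333 × 0.573576 = 0.420622 m.
A = ½ × 2.23 × 1.1 = 1.2265 m².
Resultant F = γ·h_c·A = 15.46056 × 0.420622 × 1.2265 = 7.97599 kN.
I_c = b·h³/36 = 2.23 × 1.1³/36 = 0.0824481 m⁴.
Centre of pressure: y_p = y_c + I_c/(y_c·A) = 0.733333 + 0.0824481/(0.733333 × 1.2265) = 0.733333 + 0.0916668 = 0.825 m along the plane.
Vertically, h_p = y_p·sinθ = 0.825 × 0.573576 = 0.4732 m.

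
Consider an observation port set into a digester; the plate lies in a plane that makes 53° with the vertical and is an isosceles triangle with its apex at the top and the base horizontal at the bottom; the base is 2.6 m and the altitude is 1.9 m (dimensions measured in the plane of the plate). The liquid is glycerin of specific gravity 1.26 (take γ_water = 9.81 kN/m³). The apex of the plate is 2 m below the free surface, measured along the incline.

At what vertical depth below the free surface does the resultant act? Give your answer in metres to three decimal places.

h_p = 2.003 m

γ = 1.26 × 9.81 = 12.3606 kN/m³.
The plate makes 53° with the vertical, i.e. θ = 90° − 53° = 37° to the horizontal. Measuring y along the incline from the free-surface line, vertical depth h = y·sinθ with sinθ = 0.601815.
With the apex up, the centroid sits 2h/3 = 2 × 1.9/3 = 1.26667 m below the apex, so y_c = 2 + 1.26667 = 3.26667 m and h_c = 3.26667 × 0.601815 = 1.96593 m.
A = ½ × 2.6 × 1.9 = 2.47 m².
Resultant F = γ·h_c·A = 12.3606 × 1.96593 × 2.47 = 60.0212 kN.
I_c = b·h³/36 = 2.6 × 1.9³/36 = 0.495372 m⁴.
Centre of pressure: y_p = y_c + I_c/(y_c·A) = 3.26667 + 0.495372/(3.26667 × 2.47) = 3.26667 + 0.0613945 = 3.32806 m along the plane.
Vertically, h_p = y_p·sinθ = 3.32806 × 0.601815 = 2.00288 m.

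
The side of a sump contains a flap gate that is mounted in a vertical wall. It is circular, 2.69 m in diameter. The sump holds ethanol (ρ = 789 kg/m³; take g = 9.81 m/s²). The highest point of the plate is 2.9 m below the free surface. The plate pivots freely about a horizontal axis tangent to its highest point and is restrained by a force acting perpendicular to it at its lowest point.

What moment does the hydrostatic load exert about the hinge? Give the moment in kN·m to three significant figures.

M ≈ 271 kN·m

γ = ρg = 789 × 9.81 / 1000 = 7.74009 kN/m³.
The centroid is at the centre, 1.345 m below the top of the plate, so the centroid depth is h_c = 2.9 + 1.345 = 4.245 m.
A = π(1.345)² = 5.68322 m².
Resultant F = γ·h_c·A = 7.74009 × 4.245 × 5.68322 = 186.732 kN.
I_c = πr⁴/4 = π × 1.345⁴/4 = 2.57027 m⁴.
Centre of pressure: y_p = y_c + I_c/(y_c·A) = 4.245 + 2.57027/(4.245 × 5.68322) = 4.245 + 0.106539 = 4.35154 m along the plane.
The resultant acts 1.345 + 0.106539 = 1.45154 m (along the plate) below the hinge at the top edge, so the moment about the hinge is M = F × 1.45154 = 186.732 × 1.45154 = 271.049 kN·m.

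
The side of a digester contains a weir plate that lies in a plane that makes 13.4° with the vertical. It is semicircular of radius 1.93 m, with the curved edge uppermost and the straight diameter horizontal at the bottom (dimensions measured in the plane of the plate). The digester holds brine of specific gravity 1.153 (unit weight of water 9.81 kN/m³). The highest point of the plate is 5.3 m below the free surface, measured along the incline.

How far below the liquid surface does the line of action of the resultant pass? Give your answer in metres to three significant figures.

γ = 1.153 × 9.81 = 11.31093 kN/m³.
The plate makes 13.4° with the vertical, i.e. θ = 90° − 13.4° = 76.6° to the horizontal. Measuring y along the incline from the free-surface line, vertical depth h = y·sinθ with sinθ = 0.972776.
The centroid lies 4r/(3π) = 0.819117 m above the diameter, so r − 4r/(3π) = 1.93 − 0.819117 = 1.11088 m below the topmost point, so y_c = 5.3 + 1.11088 = 6.41088 m and h_c = 6.41088 × 0.972776 = 6.23635 m.
A = πr²/2 = π × 1.93²/2 = 5.85106 m².
Resultant F = γ·h_c·A = 11.31093 × 6.23635 × 5.85106 = 412.727 kN.
I_c = (π/8 − 8/(9π))·r⁴ = 0.109757 × 1.93⁴ = 1.52287 m⁴.
Centre of pressure: y_p = y_c + I_c/(y_c·A) = 6.41088 + 1.52287/(6.41088 × 5.85106) = 6.41088 + 0.0405986 = 6.45148 m along the plane.
Vertically, h_p = y_p·sinθ = 6.45148 × 0.972776 = 6.27584 m.

h_p = 6.28 m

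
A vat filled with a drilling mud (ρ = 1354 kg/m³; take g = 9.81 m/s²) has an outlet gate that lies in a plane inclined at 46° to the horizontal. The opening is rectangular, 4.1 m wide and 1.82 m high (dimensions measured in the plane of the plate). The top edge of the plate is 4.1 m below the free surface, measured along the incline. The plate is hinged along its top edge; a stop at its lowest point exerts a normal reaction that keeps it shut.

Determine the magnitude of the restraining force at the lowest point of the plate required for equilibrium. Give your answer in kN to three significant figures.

P ≈ 189 kN

γ = ρg = 1354 × 9.81 / 1000 = 13.28274 kN/m³.
Let θ = 46° be the plate's angle to the horizontal; measure y along the incline from where the plane meets the free surface. Vertical depth h = y·sinθ with sinθ = 0.719340.
The centroid lies 1.82/2 = 0.91 m below the top edge, so y_c = 4.1 + 0.91 = 5.01 m and h_c = 5.01 × 0.719340 = 3.60389 m.
A = 4.1 × 1.82 = 7.462 m².
Resultant F = γ·h_c·A = 13.28274 × 3.60389 × 7.462 = 357.202 kN.
I_c = b·h³/12 = 4.1 × 1.82³/12 = 2.05976 m⁴.
Centre of pressure: y_p = y_c + I_c/(y_c·A) = 5.01 + 2.05976/(5.01 × 7.462) = 5.01 + 0.0550965 = 5.0651 m along the plane.
The resultant acts 0.91 + 0.0550965 = 0.965097 m (along the plate) below the hinge at the top edge, so the moment about the hinge is M = F × 0.965097 = 357.202 × 0.965097 = 344.735 kN·m.
A normal force at the bottom, 1.82 m from the hinge, must supply this moment: P = 344.735/1.82 = 189.415 kN.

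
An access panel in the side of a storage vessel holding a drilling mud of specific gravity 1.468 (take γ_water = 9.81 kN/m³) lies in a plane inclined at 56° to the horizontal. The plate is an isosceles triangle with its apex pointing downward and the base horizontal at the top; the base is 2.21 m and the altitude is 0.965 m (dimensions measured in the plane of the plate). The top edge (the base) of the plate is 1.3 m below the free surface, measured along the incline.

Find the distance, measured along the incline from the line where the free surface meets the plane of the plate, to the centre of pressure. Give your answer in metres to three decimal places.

γ = 1.468 × 9.81 = 14.40108 kN/m³.
Let θ = 56° be the plate's angle to the horizontal; measure y along the incline from where the plane meets the free surface. Vertical depth h = y·sinθ with sinθ = 0.829038.
With the apex down, the centroid sits h/3 = 0.965/3 = 0.321667 m below the base (the top edge), so y_c = 1.3 + 0.321667 = 1.62167 m and h_c = 1.62167 × 0.829038 = 1.34443 m.
A = ½ × 2.21 × 0.965 = 1.06632 m².
Resultant F = γ·h_c·A = 14.40108 × 1.34443 × 1.06632 = 20.6453 kN.
I_c = b·h³/36 = 2.21 × 0.965³/36 = 0.055166 m⁴.
Centre of pressure: y_p = y_c + I_c/(y_c·A) = 1.62167 + 0.055166/(1.62167 × 1.06632) = 1.62167 + 0.0319023 = 1.65357 m along the plane.

y_p = 1.654 m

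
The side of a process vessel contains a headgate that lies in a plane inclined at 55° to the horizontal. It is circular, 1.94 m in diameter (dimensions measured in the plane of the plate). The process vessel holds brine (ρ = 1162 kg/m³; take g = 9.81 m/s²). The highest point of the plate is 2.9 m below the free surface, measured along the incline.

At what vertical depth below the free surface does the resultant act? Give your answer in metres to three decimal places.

γ = ρg = 1162 × 9.81 / 1000 = 11.39922 kN/m³.
Let θ = 55° be the plate's angle to the horizontal; measure y along the incline from where the plane meets the free surface. Vertical depth h = y·sinθ with sinθ = 0.819152.
The centroid is at the centre, 0.97 m below the top of the plate, so y_c = 2.9 + 0.97 = 3.87 m and h_c = 3.87 × 0.819152 = 3.17012 m.
A = π(0.97)² = 2.95592 m².
Resultant F = γ·h_c·A = 11.39922 × 3.17012 × 2.95592 = 106.818 kN.
I_c = πr⁴/4 = π × 0.97⁴/4 = 0.695307 m⁴.
Centre of pressure: y_p = y_c + I_c/(y_c·A) = 3.87 + 0.695307/(3.87 × 2.95592) = 3.87 + 0.0607817 = 3.93078 m along the plane.
Vertically, h_p = y_p·sinθ = 3.93078 × 0.819152 = 3.21991 m.

h_p = 3.220 m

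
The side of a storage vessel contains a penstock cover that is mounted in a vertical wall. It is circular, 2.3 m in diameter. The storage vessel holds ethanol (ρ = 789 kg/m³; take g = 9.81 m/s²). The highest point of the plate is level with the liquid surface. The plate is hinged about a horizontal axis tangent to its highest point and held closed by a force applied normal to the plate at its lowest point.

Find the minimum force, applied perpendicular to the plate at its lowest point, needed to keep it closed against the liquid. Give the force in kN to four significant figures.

γ = ρg = 789 × 9.81 / 1000 = 7.74009 kN/m³.
The centroid is at the centre, 1.15 m below the top of the plate, so the centroid depth is h_c = 1.15 m.
A = π(1.15)² = 4.15476 m².
Resultant F = γ·h_c·A = 7.74009 × 1.15 × 4.15476 = 36.9819 kN.
I_c = πr⁴/4 = π × 1.15⁴/4 = 1.37367 m⁴.
Centre of pressure: y_p = y_c + I_c/(y_c·A) = 1.15 + 1.37367/(1.15 × 4.15476) = 1.15 + 0.287501 = 1.4375 m along the plane.
The resultant acts 1.15 + 0.287501 = 1.4375 m (along the plate) below the hinge at the top edge, so the moment about the hinge is M = F × 1.4375 = 36.9819 × 1.4375 = 53.1615 kN·m.
A normal force at the bottom, 2.3 m from the hinge, must supply this moment: P = 53.1615/2.3 = 23.1137 kN.

P ≈ 23.11 kN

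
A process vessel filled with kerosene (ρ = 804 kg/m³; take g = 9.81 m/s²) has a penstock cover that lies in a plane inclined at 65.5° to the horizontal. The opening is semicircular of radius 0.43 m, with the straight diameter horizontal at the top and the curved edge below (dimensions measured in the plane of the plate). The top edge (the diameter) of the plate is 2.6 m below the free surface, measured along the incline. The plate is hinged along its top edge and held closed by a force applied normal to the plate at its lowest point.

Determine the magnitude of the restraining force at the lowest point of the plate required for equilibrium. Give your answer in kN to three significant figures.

γ = ρg = 804 × 9.81 / 1000 = 7.88724 kN/m³.
Let θ = 65.5° be the plate's angle to the horizontal; measure y along the incline from where the plane meets the free surface. Vertical depth h = y·sinθ with sinθ = 0.909961.
The centroid of a semicircle lies 4r/(3π) = 0.182498 m from the diameter, here below the top edge, so y_c = 2.6 + 0.182498 = 2.7825 m and h_c = 2.7825 × 0.909961 = 2.53197 m.
A = πr²/2 = π × 0.43²/2 = 0.29044 m².
Resultant F = γ·h_c·A = 7.88724 × 2.53197 × 0.29044 = 5.80016 kN.
I_c = (π/8 − 8/(9π))·r⁴ = 0.109757 × 0.43⁴ = 0.00375237 m⁴.
Centre of pressure: y_p = y_c + I_c/(y_c·A) = 2.7825 + 0.00375237/(2.7825 × 0.29044) = 2.7825 + 0.00464316 = 2.78714 m along the plane.
The resultant acts 0.182498 + 0.00464316 = 0.187141 m (along the plate) below the hinge at the top edge, so the moment about the hinge is M = F × 0.187141 = 5.80016 × 0.187141 = 1.08545 kN·m.
A normal force at the bottom, 0.43 m from the hinge, must supply this moment: P = 1.08545/0.43 = 2.5243 kN.

P ≈ 2.52 kN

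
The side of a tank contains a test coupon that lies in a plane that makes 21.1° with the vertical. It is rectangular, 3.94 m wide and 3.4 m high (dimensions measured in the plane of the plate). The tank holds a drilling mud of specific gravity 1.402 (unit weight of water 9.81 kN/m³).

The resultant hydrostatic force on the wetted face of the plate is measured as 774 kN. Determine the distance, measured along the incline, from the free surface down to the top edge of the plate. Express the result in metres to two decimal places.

y_top ≈ 2.80 m

γ = 1.402 × 9.81 = 13.75362 kN/m³.
A = 3.94 × 3.4 = 13.396 m².
From F = γ·h_c·A, the centroid depth is h_c = 774/(13.75362 × 13.396) = 4.20096 m.
The plate makes 21.1° with the vertical, i.e. θ = 90° − 21.1° = 68.9° to the horizontal. Measuring y along the incline from the free-surface line, vertical depth h = y·sinθ with sinθ = 0.932954.
Along the incline, y_c = h_c/sinθ = 4.20096/0.932954 = 4.50286 m.
The centroid lies 3.4/2 = 1.7 m below the top edge, so the top edge sits at y_top = 4.50286 − 1.7 = 2.80286 m along the incline.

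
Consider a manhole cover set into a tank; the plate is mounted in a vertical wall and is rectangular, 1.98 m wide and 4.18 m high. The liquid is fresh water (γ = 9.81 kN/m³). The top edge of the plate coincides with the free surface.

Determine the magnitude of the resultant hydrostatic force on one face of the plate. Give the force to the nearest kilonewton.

F ≈ 170 kN

γ = 9.81 kN/m³.
The centroid lies 4.18/2 = 2.09 m below the top edge, so the centroid depth is h_c = 2.09 m.
A = 1.98 × 4.18 = 8.2764 m².
Resultant F = γ·h_c·A = 9.81 × 2.09 × 8.2764 = 169.69 kN.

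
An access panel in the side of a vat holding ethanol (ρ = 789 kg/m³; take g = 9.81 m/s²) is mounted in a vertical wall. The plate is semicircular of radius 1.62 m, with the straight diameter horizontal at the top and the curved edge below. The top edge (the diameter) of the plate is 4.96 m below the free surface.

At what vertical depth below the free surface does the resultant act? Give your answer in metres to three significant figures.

γ = ρg = 789 × 9.81 / 1000 = 7.74009 kN/m³.
The centroid of a semicircle lies 4r/(3π) = 0.687549 m from the diameter, here below the top edge, so the centroid depth is h_c = 4.96 + 0.687549 = 5.64755 m.
A = πr²/2 = π × 1.62²/2 = 4.1224 m².
Resultant F = γ·h_c·A = 7.74009 × 5.64755 × 4.1224 = 180.201 kN.
I_c = (π/8 − 8/(9π))·r⁴ = 0.109757 × 1.62⁴ = 0.755949 m⁴.
Centre of pressure: y_p = y_c + I_c/(y_c·A) = 5.64755 + 0.755949/(5.64755 × 4.1224) = 5.64755 + 0.03247 = 5.68002 m along the plane.

h_p = 5.68 m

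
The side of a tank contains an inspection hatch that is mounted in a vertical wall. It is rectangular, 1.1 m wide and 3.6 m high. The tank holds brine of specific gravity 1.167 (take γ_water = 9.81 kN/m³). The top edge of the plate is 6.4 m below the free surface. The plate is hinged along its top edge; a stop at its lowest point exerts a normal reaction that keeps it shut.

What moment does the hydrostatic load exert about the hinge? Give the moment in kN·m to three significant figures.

M ≈ 718 kN·m

γ = 1.167 × 9.81 = 11.44827 kN/m³.
The centroid lies 3.6/2 = 1.8 m below the top edge, so the centroid depth is h_c = 6.4 + 1.8 = 8.2 m.
A = 1.1 × 3.6 = 3.96 m².
Resultant F = γ·h_c·A = 11.44827 × 8.2 × 3.96 = 371.748 kN.
I_c = b·h³/12 = 1.1 × 3.6³/12 = 4.2768 m⁴.
Centre of pressure: y_p = y_c + I_c/(y_c·A) = 8.2 + 4.2768/(8.2 × 3.96) = 8.2 + 0.131707 = 8.33171 m along the plane.
The resultant acts 1.8 + 0.131707 = 1.93171 m (along the plate) below the hinge at the top edge, so the moment about the hinge is M = F × 1.93171 = 371.748 × 1.93171 = 718.109 kN·m.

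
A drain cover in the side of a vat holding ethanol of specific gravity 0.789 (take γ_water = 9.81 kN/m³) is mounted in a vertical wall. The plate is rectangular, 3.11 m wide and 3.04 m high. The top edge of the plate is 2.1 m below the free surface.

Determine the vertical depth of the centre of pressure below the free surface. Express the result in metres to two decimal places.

h_p = 3.83 m

γ = 0.789 × 9.81 = 7.74009 kN/m³.
The centroid lies 3.04/2 = 1.52 m below the top edge, so the centroid depth is h_c = 2.1 + 1.52 = 3.62 m.
A = 3.11 × 3.04 = 9.4544 m².
Resultant F = γ·h_c·A = 7.74009 × 3.62 × 9.4544 = 264.904 kN.
I_c = b·h³/12 = 3.11 × 3.04³/12 = 7.28115 m⁴.
Centre of pressure: y_p = y_c + I_c/(y_c·A) = 3.62 + 7.28115/(3.62 × 9.4544) = 3.62 + 0.212744 = 3.83274 m along the plane.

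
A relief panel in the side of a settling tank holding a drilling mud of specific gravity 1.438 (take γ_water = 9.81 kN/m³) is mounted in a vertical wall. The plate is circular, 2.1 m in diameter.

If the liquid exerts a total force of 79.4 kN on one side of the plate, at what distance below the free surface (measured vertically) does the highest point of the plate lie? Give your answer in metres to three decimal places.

γ = 1.438 × 9.81 = 14.10678 kN/m³.
A = π(1.05)² = 3.46361 m².
From F = γ·h_c·A, the centroid depth is h_c = 79.4/(14.10678 × 3.46361) = 1.62504 m.
The centroid is at the centre, 1.05 m below the top of the plate, so the highest point sits at h_top = 1.62504 − 1.05 = 0.57504 m below the surface.

d_top ≈ 0.575 m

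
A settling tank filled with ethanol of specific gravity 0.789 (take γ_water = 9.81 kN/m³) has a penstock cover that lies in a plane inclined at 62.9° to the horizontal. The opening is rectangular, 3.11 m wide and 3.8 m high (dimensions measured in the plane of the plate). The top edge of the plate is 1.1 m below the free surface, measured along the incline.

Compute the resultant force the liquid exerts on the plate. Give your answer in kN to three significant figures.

γ = 0.789 × 9.81 = 7.74009 kN/m³.
Let θ = 62.9° be the plate's angle to the horizontal; measure y along the incline from where the plane meets the free surface. Vertical depth h = y·sinθ with sinθ = 0.890213.
The centroid lies 3.8/2 = 1.9 m below the top edge, so y_c = 1.1 + 1.9 = 3 m and h_c = 3 × 0.890213 = 2.67064 m.
A = 3.11 × 3.8 = 11.818 m².
Resultant F = γ·h_c·A = 7.74009 × 2.67064 × 11.818 = 244.29 kN.

F ≈ 244 kN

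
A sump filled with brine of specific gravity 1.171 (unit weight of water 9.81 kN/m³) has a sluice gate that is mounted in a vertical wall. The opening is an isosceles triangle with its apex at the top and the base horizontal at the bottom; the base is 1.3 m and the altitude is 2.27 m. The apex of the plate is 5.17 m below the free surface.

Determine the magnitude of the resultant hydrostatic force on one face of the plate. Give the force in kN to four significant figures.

γ = 1.171 × 9.81 = 11.48751 kN/m³.
With the apex up, the centroid sits 2h/3 = 2 × 2.27/3 = 1.51333 m below the apex, so the centroid depth is h_c = 5.17 + 1.51333 = 6.68333 m.
A = ½ × 1.3 × 2.27 = 1.4755 m².
Resultant F = γ·h_c·A = 11.48751 × 6.68333 × 1.4755 = 113.281 kN.

F ≈ 113.3 kN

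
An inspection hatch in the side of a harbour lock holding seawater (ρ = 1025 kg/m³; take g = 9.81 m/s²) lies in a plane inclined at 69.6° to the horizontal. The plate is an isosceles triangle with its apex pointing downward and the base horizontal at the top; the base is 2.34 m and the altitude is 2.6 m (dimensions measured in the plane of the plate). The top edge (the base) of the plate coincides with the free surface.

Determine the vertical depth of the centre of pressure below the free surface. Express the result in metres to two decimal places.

γ = ρg = 1025 × 9.81 / 1000 = 10.05525 kN/m³.
Let θ = 69.6° be the plate's angle to the horizontal; measure y along the incline from where the plane meets the free surface. Vertical depth h = y·sinθ with sinθ = 0.937282.
With the apex down, the centroid sits h/3 = 2.6/3 = 0.866667 m below the base (the top edge), so y_c = 0.866667 m and h_c = 0.866667 × 0.937282 = 0.812311 m.
A = ½ × 2.34 × 2.6 = 3.042 m².
Resultant F = γ·h_c·A = 10.05525 × 0.812311 × 3.042 = 24.847 kN.
I_c = b·h³/36 = 2.34 × 2.6³/36 = 1.14244 m⁴.
Centre of pressure: y_p = y_c + I_c/(y_c·A) = 0.866667 + 1.14244/(0.866667 × 3.042) = 0.866667 + 0.433333 = 1.3 m along the plane.
Vertically, h_p = y_p·sinθ = 1.3 × 0.937282 = 1.21847 m.

h_p = 1.22 m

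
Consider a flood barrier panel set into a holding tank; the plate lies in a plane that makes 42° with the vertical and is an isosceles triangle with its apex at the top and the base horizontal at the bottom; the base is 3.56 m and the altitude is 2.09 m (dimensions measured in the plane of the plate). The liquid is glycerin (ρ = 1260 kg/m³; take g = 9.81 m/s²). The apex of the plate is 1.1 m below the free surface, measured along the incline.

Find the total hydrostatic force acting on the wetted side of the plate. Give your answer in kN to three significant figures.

F ≈ 85.2 kN

γ = ρg = 1260 × 9.81 / 1000 = 12.3606 kN/m³.
The plate makes 42° with the vertical, i.e. θ = 90° − 42° = 48° to the horizontal. Measuring y along the incline from the free-surface line, vertical depth h = y·sinθ with sinθ = 0.743145.
With the apex up, the centroid sits 2h/3 = 2 × 2.09/3 = 1.39333 m below the apex, so y_c = 1.1 + 1.39333 = 2.49333 m and h_c = 2.49333 × 0.743145 = 1.85291 m.
A = ½ × 3.56 × 2.09 = 3.7202 m².
Resultant F = γ·h_c·A = 12.3606 × 1.85291 × 3.7202 = 85.204 kN.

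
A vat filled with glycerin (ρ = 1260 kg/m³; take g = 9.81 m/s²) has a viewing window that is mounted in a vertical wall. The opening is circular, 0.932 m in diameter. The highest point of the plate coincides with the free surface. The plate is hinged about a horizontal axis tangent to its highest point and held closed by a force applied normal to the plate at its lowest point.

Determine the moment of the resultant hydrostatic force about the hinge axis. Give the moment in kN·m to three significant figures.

M ≈ 2.29 kN·m

γ = ρg = 1260 × 9.81 / 1000 = 12.3606 kN/m³.
The centroid is at the centre, 0.466 m below the top of the plate, so the centroid depth is h_c = 0.466 m.
A = π(0.466)² = 0.682216 m².
Resultant F = γ·h_c·A = 12.3606 × 0.466 × 0.682216 = 3.92959 kN.
I_c = πr⁴/4 = π × 0.466⁴/4 = 0.0370368 m⁴.
Centre of pressure: y_p = y_c + I_c/(y_c·A) = 0.466 + 0.0370368/(0.466 × 0.682216) = 0.466 + 0.1165 = 0.5825 m along the plane.
The resultant acts 0.466 + 0.1165 = 0.5825 m (along the plate) below the hinge at the top edge, so the moment about the hinge is M = F × 0.5825 = 3.92959 × 0.5825 = 2.28899 kN·m.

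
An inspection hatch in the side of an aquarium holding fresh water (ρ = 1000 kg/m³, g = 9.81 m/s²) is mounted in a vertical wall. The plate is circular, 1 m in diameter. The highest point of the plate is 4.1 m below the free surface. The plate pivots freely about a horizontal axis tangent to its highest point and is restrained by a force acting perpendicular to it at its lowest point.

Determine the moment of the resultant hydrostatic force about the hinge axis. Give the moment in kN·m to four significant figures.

M ≈ 18.20 kN·m

γ = ρg = 1000 × 9.81 = 9810 N/m³ = 9.81 kN/m³.
The centroid is at the centre, 0.5 m below the top of the plate, so the centroid depth is h_c = 4.1 + 0.5 = 4.6 m.
A = π(0.5)² = 0.785398 m².
Resultant F = γ·h_c·A = 9.81 × 4.6 × 0.785398 = 35.4419 kN.
I_c = πr⁴/4 = π × 0.5⁴/4 = 0.0490874 m⁴.
Centre of pressure: y_p = y_c + I_c/(y_c·A) = 4.6 + 0.0490874/(4.6 × 0.785398) = 4.6 + 0.013587 = 4.61359 m along the plane.
The resultant acts 0.5 + 0.013587 = 0.513587 m (along the plate) below the hinge at the top edge, so the moment about the hinge is M = F × 0.513587 = 35.4419 × 0.513587 = 18.2025 kN·m.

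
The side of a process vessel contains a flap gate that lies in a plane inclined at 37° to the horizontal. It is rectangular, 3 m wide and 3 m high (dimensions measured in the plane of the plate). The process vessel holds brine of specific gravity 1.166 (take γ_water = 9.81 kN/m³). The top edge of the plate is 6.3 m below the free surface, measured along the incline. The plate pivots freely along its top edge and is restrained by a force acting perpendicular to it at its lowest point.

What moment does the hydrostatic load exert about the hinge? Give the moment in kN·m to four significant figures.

M ≈ 771.3 kN·m

γ = 1.166 × 9.81 = 11.43846 kN/m³.
Let θ = 37° be the plate's angle to the horizontal; measure y along the incline from where the plane meets the free surface. Vertical depth h = y·sinθ with sinθ = 0.601815.
The centroid lies 3/2 = 1.5 m below the top edge, so y_c = 6.3 + 1.5 = 7.8 m and h_c = 7.8 × 0.601815 = 4.69416 m.
A = 3 × 3 = 9 m².
Resultant F = γ·h_c·A = 11.43846 × 4.69416 × 9 = 483.246 kN.
I_c = b·h³/12 = 3 × 3³/12 = 6.75 m⁴.
Centre of pressure: y_p = y_c + I_c/(y_c·A) = 7.8 + 6.75/(7.8 × 9) = 7.8 + 0.0961538 = 7.89615 m along the plane.
The resultant acts 1.5 + 0.0961538 = 1.59615 m (along the plate) below the hinge at the top edge, so the moment about the hinge is M = F × 1.59615 = 483.246 × 1.59615 = 771.333 kN·m.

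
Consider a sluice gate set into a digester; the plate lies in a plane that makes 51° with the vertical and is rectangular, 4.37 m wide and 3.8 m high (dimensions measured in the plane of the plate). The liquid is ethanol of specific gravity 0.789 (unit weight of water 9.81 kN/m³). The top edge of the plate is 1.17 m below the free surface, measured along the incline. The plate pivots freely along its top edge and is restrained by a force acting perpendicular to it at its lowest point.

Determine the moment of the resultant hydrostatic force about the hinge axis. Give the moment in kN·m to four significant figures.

M ≈ 569.2 kN·m

γ = 0.789 × 9.81 = 7.74009 kN/m³.
The plate makes 51° with the vertical, i.e. θ = 90° − 51° = 39° to the horizontal. Measuring y along the incline from the free-surface line, vertical depth h = y·sinθ with sinθ = 0.629320.
The centroid lies 3.8/2 = 1.9 m below the top edge, so y_c = 1.17 + 1.9 = 3.07 m and h_c = 3.07 × 0.629320 = 1.93201 m.
A = 4.37 × 3.8 = 16.606 m².
Resultant F = γ·h_c·A = 7.74009 × 1.93201 × 16.606 = 248.325 kN.
I_c = b·h³/12 = 4.37 × 3.8³/12 = 19.9826 m⁴.
Centre of pressure: y_p = y_c + I_c/(y_c·A) = 3.07 + 19.9826/(3.07 × 16.606) = 3.07 + 0.391966 = 3.46197 m along the plane.
The resultant acts 1.9 + 0.391966 = 2.29197 m (along the plate) below the hinge at the top edge, so the moment about the hinge is M = F × 2.29197 = 248.325 × 2.29197 = 569.153 kN·m.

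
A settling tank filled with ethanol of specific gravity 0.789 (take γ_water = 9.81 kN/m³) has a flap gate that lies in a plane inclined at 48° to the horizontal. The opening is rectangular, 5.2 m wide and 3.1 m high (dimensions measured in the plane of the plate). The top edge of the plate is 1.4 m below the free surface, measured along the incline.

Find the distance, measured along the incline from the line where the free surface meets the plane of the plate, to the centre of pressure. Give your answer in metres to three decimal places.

γ = 0.789 × 9.81 = 7.74009 kN/m³.
Let θ = 48° be the plate's angle to the horizontal; measure y along the incline from where the plane meets the free surface. Vertical depth h = y·sinθ with sinθ = 0.743145.
The centroid lies 3.1/2 = 1.55 m below the top edge, so y_c = 1.4 + 1.55 = 2.95 m and h_c = 2.95 × 0.743145 = 2.19228 m.
A = 5.2 × 3.1 = 16.12 m².
Resultant F = γ·h_c·A = 7.74009 × 2.19228 × 16.12 = 273.531 kN.
I_c = b·h³/12 = 5.2 × 3.1³/12 = 12.9094 m⁴.
Centre of pressure: y_p = y_c + I_c/(y_c·A) = 2.95 + 12.9094/(2.95 × 16.12) = 2.95 + 0.271468 = 3.22147 m along the plane.

y_p = 3.221 m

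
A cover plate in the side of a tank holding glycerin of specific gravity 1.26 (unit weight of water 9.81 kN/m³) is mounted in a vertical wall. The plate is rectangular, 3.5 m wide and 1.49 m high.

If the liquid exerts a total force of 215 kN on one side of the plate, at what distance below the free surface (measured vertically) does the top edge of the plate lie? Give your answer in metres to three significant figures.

γ = 1.26 × 9.81 = 12.3606 kN/m³.
A = 3.5 × 1.49 = 5.215 m².
From F = γ·h_c·A, the centroid depth is h_c = 215/(12.3606 × 5.215) = 3.33537 m.
The centroid lies 1.49/2 = 0.745 m below the top edge, so the top edge sits at h_top = 3.33537 − 0.745 = 2.59037 m below the surface.

d_top ≈ 2.59 m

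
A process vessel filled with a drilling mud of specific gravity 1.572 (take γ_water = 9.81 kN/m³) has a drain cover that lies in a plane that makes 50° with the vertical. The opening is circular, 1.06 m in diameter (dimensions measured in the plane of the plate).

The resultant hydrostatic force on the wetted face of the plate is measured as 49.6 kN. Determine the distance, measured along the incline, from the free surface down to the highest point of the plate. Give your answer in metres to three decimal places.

γ = 1.572 × 9.81 = 15.42132 kN/m³.
A = π(0.53)² = 0.882473 m².
From F = γ·h_c·A, the centroid depth is h_c = 49.6/(15.42132 × 0.882473) = 3.64467 m.
The plate makes 50° with the vertical, i.e. θ = 90° − 50° = 40° to the horizontal. Measuring y along the incline from the free-surface line, vertical depth h = y·sinθ with sinθ = 0.642788.
Along the incline, y_c = h_c/sinθ = 3.64467/0.642788 = 5.6701 m.
The centroid is at the centre, 0.53 m below the top of the plate, so the highest point sits at y_top = 5.6701 − 0.53 = 5.1401 m along the incline.

y_top ≈ 5.140 m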